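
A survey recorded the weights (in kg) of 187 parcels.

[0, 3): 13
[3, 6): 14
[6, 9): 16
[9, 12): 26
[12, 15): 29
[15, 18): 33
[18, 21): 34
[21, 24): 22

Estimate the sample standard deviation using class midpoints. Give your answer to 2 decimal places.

6.18

Midpoints: 1.5, 4.5, 7.5, 10.5, 13.5, 16.5, 19.5, 22.5
n = 187, Σfm = 2569.5, mean = 13.7406
Σfm² = 42414.75
Σf(m − x̄)² = Σfm² − (Σfm)²/n = 42414.75 − 2569.5²/187 = 7108.1711
Sample variance = 7108.1711 / 186 = 38.2160
Standard deviation = √38.2160 = 6.1819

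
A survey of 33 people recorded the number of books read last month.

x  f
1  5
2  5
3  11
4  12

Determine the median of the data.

3

Cumulative frequencies: 5, 10, 21, 33
n = 33, so the median is the value in position (n+1)/2 = 17.
Position 17 falls at value 3.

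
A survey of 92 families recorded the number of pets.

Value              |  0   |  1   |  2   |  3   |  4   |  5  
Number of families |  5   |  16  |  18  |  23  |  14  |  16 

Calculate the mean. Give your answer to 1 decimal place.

Values: 0, 1, 2, 3, 4, 5
Σfx = 5×0 + 16×1 + 18×2 + 23×3 + 14×4 + 16×5 = 257
n = Σf = 92
Mean = 257 / 92 = 2.7935

2.8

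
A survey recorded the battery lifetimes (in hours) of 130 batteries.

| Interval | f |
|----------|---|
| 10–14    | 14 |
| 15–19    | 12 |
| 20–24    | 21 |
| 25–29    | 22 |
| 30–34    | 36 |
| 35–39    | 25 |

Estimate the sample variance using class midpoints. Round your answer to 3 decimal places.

64.146

Midpoints: 12, 17, 22, 27, 32, 37
n = 130, Σfm = 3505, mean = 26.9615
Σfm² = 102775
Σf(m − x̄)² = Σfm² − (Σfm)²/n = 102775 − 3505²/130 = 8274.8077
Sample variance = 8274.8077 / 129 = 64.1458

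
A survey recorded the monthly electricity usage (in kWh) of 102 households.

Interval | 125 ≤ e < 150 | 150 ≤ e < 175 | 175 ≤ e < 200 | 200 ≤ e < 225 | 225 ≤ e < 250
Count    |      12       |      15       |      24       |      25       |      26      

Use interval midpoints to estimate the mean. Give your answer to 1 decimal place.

Midpoints: 137.5, 162.5, 187.5, 212.5, 237.5
Σfm = 12×137.5 + 15×162.5 + 24×187.5 + 25×212.5 + 26×237.5 = 20075
n = Σf = 102
Mean = 20075 / 102 = 196.8137

196.8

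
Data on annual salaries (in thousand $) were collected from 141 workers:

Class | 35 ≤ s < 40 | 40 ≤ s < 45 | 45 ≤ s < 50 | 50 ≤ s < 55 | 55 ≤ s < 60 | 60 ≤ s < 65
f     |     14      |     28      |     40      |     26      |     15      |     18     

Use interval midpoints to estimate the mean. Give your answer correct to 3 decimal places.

49.415

Midpoints: 37.5, 42.5, 47.5, 52.5, 57.5, 62.5
Σfm = 14×37.5 + 28×42.5 + 40×47.5 + 26×52.5 + 15×57.5 + 18×62.5 = 6967.5
n = Σf = 141
Mean = 6967.5 / 141 = 49.4149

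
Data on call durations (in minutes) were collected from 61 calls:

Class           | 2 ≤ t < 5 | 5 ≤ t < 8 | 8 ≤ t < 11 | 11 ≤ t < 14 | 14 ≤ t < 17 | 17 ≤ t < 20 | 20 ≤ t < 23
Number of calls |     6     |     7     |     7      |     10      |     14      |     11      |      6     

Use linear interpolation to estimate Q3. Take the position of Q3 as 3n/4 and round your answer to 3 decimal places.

Cumulative frequencies: 6, 13, 20, 30, 44, 55, 61
n = 61; position = 3n/4 = 45.75.
This falls in the class 17 ≤ t < 20: L = 17, F = 44, f = 11, h = 3.
Upper quartile ≈ 17 + ((45.75 − 44) / 11) × 3 = 17.4773

17.477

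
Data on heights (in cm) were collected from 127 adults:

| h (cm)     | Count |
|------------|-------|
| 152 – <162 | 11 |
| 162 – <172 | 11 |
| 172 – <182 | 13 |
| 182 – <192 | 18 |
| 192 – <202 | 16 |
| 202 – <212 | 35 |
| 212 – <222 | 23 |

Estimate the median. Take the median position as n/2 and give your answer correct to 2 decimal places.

Cumulative frequencies: 11, 22, 35, 53, 69, 104, 127
n = 127; position = n/2 = 63.5.
This falls in the class 192 – <202: L = 192, F = 53, f = 16, h = 10.
Median ≈ 192 + ((63.5 − 53) / 16) × 10 = 198.5625

198.56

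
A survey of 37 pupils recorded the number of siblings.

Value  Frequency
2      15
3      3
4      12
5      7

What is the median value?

Cumulative frequencies: 15, 18, 30, 37
n = 37, so the median is the value in position (n+1)/2 = 19.
Position 19 falls at value 4.

4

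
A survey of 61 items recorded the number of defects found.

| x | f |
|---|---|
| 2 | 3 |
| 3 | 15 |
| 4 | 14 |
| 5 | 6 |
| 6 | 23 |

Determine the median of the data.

Cumulative frequencies: 3, 18, 32, 38, 61
n = 61, so the median is the value in position (n+1)/2 = 31.
Position 31 falls at value 4.

4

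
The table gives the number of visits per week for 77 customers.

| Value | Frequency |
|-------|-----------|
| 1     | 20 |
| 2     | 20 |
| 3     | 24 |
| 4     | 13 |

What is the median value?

2

Cumulative frequencies: 20, 40, 64, 77
n = 77, so the median is the value in position (n+1)/2 = 39.
Position 39 falls at value 2.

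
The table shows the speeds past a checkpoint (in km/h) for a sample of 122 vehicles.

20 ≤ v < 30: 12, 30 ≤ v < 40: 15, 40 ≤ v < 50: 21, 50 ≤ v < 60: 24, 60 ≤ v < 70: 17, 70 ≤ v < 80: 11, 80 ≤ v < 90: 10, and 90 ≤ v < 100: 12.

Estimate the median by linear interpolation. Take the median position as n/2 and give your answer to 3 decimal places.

55.417

Cumulative frequencies: 12, 27, 48, 72, 89, 100, 110, 122
n = 122; position = n/2 = 61.
This falls in the class 50 ≤ v < 60: L = 50, F = 48, f = 24, h = 10.
Median ≈ 50 + ((61 − 48) / 24) × 10 = 55.4167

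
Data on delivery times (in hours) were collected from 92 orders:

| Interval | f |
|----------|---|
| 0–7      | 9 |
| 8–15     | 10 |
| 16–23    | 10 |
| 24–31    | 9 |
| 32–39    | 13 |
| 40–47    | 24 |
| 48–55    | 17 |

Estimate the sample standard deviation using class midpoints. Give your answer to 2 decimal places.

15.91

Midpoints: 3.5, 11.5, 19.5, 27.5, 35.5, 43.5, 51.5
n = 92, Σfm = 2970, mean = 32.2826
Σfm² = 118927
Σf(m − x̄)² = Σfm² − (Σfm)²/n = 118927 − 2970²/92 = 23047.6522
Sample variance = 23047.6522 / 91 = 253.2709
Standard deviation = √253.2709 = 15.9145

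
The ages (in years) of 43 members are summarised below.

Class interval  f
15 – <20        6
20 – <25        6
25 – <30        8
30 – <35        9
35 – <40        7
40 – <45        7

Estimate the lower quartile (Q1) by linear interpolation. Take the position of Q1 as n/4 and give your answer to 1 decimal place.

Cumulative frequencies: 6, 12, 20, 29, 36, 43
n = 43; position = n/4 = 10.75.
This falls in the class 20 – <25: L = 20, F = 6, f = 6, h = 5.
Lower quartile ≈ 20 + ((10.75 − 6) / 6) × 5 = 23.9583

24.0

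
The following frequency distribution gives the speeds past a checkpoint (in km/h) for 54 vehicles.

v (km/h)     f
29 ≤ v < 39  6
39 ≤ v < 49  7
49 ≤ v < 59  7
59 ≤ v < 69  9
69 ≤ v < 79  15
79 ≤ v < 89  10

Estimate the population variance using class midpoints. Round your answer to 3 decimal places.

266.118

Midpoints: 34, 44, 54, 64, 74, 84
n = 54, Σfm = 3416, mean = 63.2593
Σfm² = 230464
Σf(m − x̄)² = Σfm² − (Σfm)²/n = 230464 − 3416²/54 = 14370.3704
Population variance = 14370.3704 / 54 = 266.1180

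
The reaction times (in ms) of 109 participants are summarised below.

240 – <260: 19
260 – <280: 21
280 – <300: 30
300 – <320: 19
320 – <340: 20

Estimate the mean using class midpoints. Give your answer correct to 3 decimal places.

290.000

Midpoints: 250, 270, 290, 310, 330
Σfm = 19×250 + 21×270 + 30×290 + 19×310 + 20×330 = 31610
n = Σf = 109
Mean = 31610 / 109 = 290.0000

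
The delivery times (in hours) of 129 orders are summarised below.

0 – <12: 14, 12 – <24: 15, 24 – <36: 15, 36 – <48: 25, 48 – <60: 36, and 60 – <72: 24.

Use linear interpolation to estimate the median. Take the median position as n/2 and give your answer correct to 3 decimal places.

Cumulative frequencies: 14, 29, 44, 69, 105, 129
n = 129; position = n/2 = 64.5.
This falls in the class 36 – <48: L = 36, F = 44, f = 25, h = 12.
Median ≈ 36 + ((64.5 − 44) / 25) × 12 = 45.8400

45.840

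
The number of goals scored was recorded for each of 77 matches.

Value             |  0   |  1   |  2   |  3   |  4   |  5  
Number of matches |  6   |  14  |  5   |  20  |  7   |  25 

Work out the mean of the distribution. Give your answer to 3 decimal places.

3.078

Values: 0, 1, 2, 3, 4, 5
Σfx = 6×0 + 14×1 + 5×2 + 20×3 + 7×4 + 25×5 = 237
n = Σf = 77
Mean = 237 / 77 = 3.0779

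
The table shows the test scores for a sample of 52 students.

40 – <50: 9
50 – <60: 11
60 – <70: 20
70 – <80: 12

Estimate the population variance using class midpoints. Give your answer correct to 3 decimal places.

Midpoints: 45, 55, 65, 75
n = 52, Σfm = 3210, mean = 61.7308
Σfm² = 203500
Σf(m − x̄)² = Σfm² − (Σfm)²/n = 203500 − 3210²/52 = 5344.2308
Population variance = 5344.2308 / 52 = 102.7737

102.774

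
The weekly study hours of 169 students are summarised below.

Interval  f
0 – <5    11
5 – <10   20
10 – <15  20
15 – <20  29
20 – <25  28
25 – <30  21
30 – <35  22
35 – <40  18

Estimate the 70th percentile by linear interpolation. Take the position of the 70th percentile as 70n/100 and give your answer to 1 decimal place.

27.5

Cumulative frequencies: 11, 31, 51, 80, 108, 129, 151, 169
n = 169; position = 70n/100 = 118.3.
This falls in the class 25 – <30: L = 25, F = 108, f = 21, h = 5.
70th percentile ≈ 25 + ((118.3 − 108) / 21) × 5 = 27.4524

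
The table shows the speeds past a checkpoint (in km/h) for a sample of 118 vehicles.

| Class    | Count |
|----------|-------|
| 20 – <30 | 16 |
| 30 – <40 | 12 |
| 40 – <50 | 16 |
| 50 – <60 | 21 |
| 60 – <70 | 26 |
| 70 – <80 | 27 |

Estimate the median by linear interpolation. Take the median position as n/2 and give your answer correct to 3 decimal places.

Cumulative frequencies: 16, 28, 44, 65, 91, 118
n = 118; position = n/2 = 59.
This falls in the class 50 – <60: L = 50, F = 44, f = 21, h = 10.
Median ≈ 50 + ((59 − 44) / 21) × 10 = 57.1429

57.143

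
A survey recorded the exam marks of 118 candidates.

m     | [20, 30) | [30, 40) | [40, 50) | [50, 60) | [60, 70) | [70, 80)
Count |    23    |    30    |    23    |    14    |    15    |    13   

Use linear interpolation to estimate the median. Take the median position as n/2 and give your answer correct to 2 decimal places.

Cumulative frequencies: 23, 53, 76, 90, 105, 118
n = 118; position = n/2 = 59.
This falls in the class [40, 50): L = 40, F = 53, f = 23, h = 10.
Median ≈ 40 + ((59 − 53) / 23) × 10 = 42.6087

42.61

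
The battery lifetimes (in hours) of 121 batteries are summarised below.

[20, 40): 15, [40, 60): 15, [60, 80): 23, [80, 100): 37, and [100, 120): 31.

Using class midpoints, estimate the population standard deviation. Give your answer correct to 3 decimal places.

26.467

Midpoints: 30, 50, 70, 90, 110
n = 121, Σfm = 9550, mean = 78.9256
Σfm² = 838500
Σf(m − x̄)² = Σfm² − (Σfm)²/n = 838500 − 9550²/121 = 84760.3306
Population variance = 84760.3306 / 121 = 700.4986
Standard deviation = √700.4986 = 26.4669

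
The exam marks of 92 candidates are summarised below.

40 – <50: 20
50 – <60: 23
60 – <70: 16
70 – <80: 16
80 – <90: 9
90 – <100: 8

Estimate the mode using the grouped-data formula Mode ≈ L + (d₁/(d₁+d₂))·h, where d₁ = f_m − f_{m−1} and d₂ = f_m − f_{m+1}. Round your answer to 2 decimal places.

53.00

Modal class: 50 – <60 (highest frequency 23).
d₁ = 23 − 20 = 3, d₂ = 23 − 16 = 7
Mode ≈ 50 + (3/(3+7)) × 10 = 50 + 3.0000 = 53.0000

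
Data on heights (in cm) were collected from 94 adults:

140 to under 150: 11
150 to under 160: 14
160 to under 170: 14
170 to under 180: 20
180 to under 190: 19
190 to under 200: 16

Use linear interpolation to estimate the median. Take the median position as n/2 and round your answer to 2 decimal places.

Cumulative frequencies: 11, 25, 39, 59, 78, 94
n = 94; position = n/2 = 47.
This falls in the class 170 to under 180: L = 170, F = 39, f = 20, h = 10.
Median ≈ 170 + ((47 − 39) / 20) × 10 = 174.0000

174.00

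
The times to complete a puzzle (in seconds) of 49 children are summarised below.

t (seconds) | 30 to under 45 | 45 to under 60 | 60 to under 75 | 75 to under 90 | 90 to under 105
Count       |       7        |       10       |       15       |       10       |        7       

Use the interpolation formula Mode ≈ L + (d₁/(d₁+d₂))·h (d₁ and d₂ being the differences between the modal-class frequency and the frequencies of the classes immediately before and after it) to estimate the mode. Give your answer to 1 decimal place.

67.5

Modal class: 60 to under 75 (highest frequency 15).
d₁ = 15 − 10 = 5, d₂ = 15 − 10 = 5
Mode ≈ 60 + (5/(5+5)) × 15 = 60 + 7.5000 = 67.5000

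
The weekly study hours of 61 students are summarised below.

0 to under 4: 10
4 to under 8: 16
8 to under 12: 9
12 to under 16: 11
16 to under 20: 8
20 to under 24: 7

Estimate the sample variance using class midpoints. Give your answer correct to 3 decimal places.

42.570

Midpoints: 2, 6, 10, 14, 18, 22
n = 61, Σfm = 658, mean = 10.7869
Σfm² = 9652
Σf(m − x̄)² = Σfm² − (Σfm)²/n = 9652 − 658²/61 = 2554.2295
Sample variance = 2554.2295 / 60 = 42.5705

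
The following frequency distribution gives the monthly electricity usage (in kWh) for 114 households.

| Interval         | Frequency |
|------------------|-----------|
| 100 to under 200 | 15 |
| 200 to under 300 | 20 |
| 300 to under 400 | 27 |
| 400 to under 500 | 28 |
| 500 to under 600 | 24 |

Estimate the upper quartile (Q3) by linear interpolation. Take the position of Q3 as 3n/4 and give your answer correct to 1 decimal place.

Cumulative frequencies: 15, 35, 62, 90, 114
n = 114; position = 3n/4 = 85.5.
This falls in the class 400 to under 500: L = 400, F = 62, f = 28, h = 100.
Upper quartile ≈ 400 + ((85.5 − 62) / 28) × 100 = 483.9286

483.9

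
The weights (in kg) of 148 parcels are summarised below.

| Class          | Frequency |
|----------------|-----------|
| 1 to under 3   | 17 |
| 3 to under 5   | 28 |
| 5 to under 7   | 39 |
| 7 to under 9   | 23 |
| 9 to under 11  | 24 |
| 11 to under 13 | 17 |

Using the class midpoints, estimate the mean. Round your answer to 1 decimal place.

6.8

Midpoints: 2, 4, 6, 8, 10, 12
Σfm = 17×2 + 28×4 + 39×6 + 23×8 + 24×10 + 17×12 = 1008
n = Σf = 148
Mean = 1008 / 148 = 6.8108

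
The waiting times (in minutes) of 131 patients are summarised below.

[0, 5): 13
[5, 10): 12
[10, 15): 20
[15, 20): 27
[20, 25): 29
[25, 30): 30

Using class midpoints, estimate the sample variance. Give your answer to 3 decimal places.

64.178

Midpoints: 2.5, 7.5, 12.5, 17.5, 22.5, 27.5
n = 131, Σfm = 2322.5, mean = 17.7290
Σfm² = 49518.75
Σf(m − x̄)² = Σfm² − (Σfm)²/n = 49518.75 − 2322.5²/131 = 8343.1298
Sample variance = 8343.1298 / 130 = 64.1779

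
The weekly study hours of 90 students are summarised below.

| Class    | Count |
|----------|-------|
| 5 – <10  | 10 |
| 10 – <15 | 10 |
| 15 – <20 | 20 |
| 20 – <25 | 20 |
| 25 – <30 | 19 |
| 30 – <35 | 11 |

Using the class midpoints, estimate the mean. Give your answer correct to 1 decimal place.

Midpoints: 7.5, 12.5, 17.5, 22.5, 27.5, 32.5
Σfm = 10×7.5 + 10×12.5 + 20×17.5 + 20×22.5 + 19×27.5 + 11×32.5 = 1880
n = Σf = 90
Mean = 1880 / 90 = 20.8889

20.9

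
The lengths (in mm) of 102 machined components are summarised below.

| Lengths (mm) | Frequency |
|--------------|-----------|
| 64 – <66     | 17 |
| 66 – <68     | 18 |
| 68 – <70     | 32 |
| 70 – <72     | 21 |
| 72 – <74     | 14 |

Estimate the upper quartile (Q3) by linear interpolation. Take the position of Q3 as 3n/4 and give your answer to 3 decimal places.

70.905

Cumulative frequencies: 17, 35, 67, 88, 102
n = 102; position = 3n/4 = 76.5.
This falls in the class 70 – <72: L = 70, F = 67, f = 21, h = 2.
Upper quartile ≈ 70 + ((76.5 − 67) / 21) × 2 = 70.9048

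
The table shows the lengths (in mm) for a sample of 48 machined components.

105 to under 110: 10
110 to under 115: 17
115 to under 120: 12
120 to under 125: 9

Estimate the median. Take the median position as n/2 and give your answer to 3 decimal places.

114.118

Cumulative frequencies: 10, 27, 39, 48
n = 48; position = n/2 = 24.
This falls in the class 110 to under 115: L = 110, F = 10, f = 17, h = 5.
Median ≈ 110 + ((24 − 10) / 17) × 5 = 114.1176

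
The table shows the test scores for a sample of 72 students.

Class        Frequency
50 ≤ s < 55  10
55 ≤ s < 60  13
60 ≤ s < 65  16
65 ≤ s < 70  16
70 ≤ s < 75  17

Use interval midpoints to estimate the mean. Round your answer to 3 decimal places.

63.681

Midpoints: 52.5, 57.5, 62.5, 67.5, 72.5
Σfm = 10×52.5 + 13×57.5 + 16×62.5 + 16×67.5 + 17×72.5 = 4585
n = Σf = 72
Mean = 4585 / 72 = 63.6806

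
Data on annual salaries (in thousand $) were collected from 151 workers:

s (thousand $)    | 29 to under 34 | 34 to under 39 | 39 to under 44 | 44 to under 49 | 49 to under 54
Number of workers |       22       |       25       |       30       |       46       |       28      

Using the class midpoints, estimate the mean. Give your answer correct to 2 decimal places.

Midpoints: 31.5, 36.5, 41.5, 46.5, 51.5
Σfm = 22×31.5 + 25×36.5 + 30×41.5 + 46×46.5 + 28×51.5 = 6431.5
n = Σf = 151
Mean = 6431.5 / 151 = 42.5927

42.59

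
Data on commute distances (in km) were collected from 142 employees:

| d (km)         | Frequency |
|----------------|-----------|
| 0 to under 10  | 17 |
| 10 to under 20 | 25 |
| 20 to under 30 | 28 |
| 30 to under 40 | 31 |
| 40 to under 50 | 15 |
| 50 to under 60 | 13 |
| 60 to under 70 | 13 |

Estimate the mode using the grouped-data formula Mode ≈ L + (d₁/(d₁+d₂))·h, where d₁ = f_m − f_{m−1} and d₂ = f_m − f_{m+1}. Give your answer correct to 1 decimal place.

31.6

Modal class: 30 to under 40 (highest frequency 31).
d₁ = 31 − 28 = 3, d₂ = 31 − 15 = 16
Mode ≈ 30 + (3/(3+16)) × 10 = 30 + 1.5789 = 31.5789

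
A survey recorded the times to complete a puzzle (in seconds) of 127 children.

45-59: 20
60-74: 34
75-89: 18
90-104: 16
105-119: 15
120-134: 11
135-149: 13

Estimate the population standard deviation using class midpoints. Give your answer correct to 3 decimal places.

28.900

Midpoints: 52, 67, 82, 97, 112, 127, 142
n = 127, Σfm = 11269, mean = 88.7323
Σfm² = 1105993
Σf(m − x̄)² = Σfm² − (Σfm)²/n = 1105993 − 11269²/127 = 106068.8976
Population variance = 106068.8976 / 127 = 835.1882
Standard deviation = √835.1882 = 28.8996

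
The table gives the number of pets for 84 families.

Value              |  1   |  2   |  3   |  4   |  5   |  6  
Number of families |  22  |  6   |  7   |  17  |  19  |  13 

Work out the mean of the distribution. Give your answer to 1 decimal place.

3.5

Values: 1, 2, 3, 4, 5, 6
Σfx = 22×1 + 6×2 + 7×3 + 17×4 + 19×5 + 13×6 = 296
n = Σf = 84
Mean = 296 / 84 = 3.5238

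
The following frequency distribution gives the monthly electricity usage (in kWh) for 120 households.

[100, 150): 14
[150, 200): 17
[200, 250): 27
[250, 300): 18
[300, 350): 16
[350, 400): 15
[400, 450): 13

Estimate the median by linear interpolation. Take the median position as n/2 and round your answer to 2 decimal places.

255.56

Cumulative frequencies: 14, 31, 58, 76, 92, 107, 120
n = 120; position = n/2 = 60.
This falls in the class [250, 300): L = 250, F = 58, f = 18, h = 50.
Median ≈ 250 + ((60 − 58) / 18) × 50 = 255.5556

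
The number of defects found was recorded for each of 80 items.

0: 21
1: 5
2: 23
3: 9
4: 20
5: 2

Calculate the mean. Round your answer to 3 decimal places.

Values: 0, 1, 2, 3, 4, 5
Σfx = 21×0 + 5×1 + 23×2 + 9×3 + 20×4 + 2×5 = 168
n = Σf = 80
Mean = 168 / 80 = 2.1000

2.100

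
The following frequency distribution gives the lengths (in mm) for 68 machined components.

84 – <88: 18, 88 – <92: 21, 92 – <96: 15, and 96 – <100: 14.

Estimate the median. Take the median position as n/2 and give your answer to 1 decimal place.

Cumulative frequencies: 18, 39, 54, 68
n = 68; position = n/2 = 34.
This falls in the class 88 – <92: L = 88, F = 18, f = 21, h = 4.
Median ≈ 88 + ((34 − 18) / 21) × 4 = 91.0476

91.0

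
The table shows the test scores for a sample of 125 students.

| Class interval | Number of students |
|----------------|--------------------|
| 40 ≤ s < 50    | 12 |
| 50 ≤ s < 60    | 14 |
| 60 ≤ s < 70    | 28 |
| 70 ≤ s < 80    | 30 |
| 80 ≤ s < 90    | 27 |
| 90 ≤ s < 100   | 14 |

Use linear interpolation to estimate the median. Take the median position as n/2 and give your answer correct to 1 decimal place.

Cumulative frequencies: 12, 26, 54, 84, 111, 125
n = 125; position = n/2 = 62.5.
This falls in the class 70 ≤ s < 80: L = 70, F = 54, f = 30, h = 10.
Median ≈ 70 + ((62.5 − 54) / 30) × 10 = 72.8333

72.8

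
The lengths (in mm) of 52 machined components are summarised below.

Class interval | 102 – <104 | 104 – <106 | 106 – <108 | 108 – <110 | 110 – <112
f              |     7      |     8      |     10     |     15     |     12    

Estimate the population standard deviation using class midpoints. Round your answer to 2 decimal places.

2.68

Midpoints: 103, 105, 107, 109, 111
n = 52, Σfm = 5598, mean = 107.6538
Σfm² = 603020
Σf(m − x̄)² = Σfm² − (Σfm)²/n = 603020 − 5598²/52 = 373.7692
Population variance = 373.7692 / 52 = 7.1879
Standard deviation = √7.1879 = 2.6810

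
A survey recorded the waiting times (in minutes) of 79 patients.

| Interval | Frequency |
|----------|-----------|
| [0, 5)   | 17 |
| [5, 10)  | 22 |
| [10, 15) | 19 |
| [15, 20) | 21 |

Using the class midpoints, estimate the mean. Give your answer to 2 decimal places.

10.28

Midpoints: 2.5, 7.5, 12.5, 17.5
Σfm = 17×2.5 + 22×7.5 + 19×12.5 + 21×17.5 = 812.5
n = Σf = 79
Mean = 812.5 / 79 = 10.2848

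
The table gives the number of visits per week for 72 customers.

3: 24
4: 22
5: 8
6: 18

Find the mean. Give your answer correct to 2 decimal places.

Values: 3, 4, 5, 6
Σfx = 24×3 + 22×4 + 8×5 + 18×6 = 308
n = Σf = 72
Mean = 308 / 72 = 4.2778

4.28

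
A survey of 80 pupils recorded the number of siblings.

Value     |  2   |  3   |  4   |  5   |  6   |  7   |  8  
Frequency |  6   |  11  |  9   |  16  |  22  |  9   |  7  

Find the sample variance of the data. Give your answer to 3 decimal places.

2.863

Values: 2, 3, 4, 5, 6, 7, 8
n = 80, Σfx = 412, mean = 5.1500
Σfx² = 2348
Σf(x − x̄)² = Σfx² − (Σfx)²/n = 2348 − 412²/80 = 226.2000
Sample variance = 226.2000 / 79 = 2.8633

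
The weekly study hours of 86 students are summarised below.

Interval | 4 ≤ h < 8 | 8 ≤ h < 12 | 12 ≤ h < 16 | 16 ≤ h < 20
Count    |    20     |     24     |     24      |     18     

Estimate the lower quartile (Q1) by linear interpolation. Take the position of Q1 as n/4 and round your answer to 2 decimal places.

Cumulative frequencies: 20, 44, 68, 86
n = 86; position = n/4 = 21.5.
This falls in the class 8 ≤ h < 12: L = 8, F = 20, f = 24, h = 4.
Lower quartile ≈ 8 + ((21.5 − 20) / 24) × 4 = 8.2500

8.25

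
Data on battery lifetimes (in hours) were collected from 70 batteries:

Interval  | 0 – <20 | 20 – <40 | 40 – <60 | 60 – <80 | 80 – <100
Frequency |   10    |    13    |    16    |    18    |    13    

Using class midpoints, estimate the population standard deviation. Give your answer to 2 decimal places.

Midpoints: 10, 30, 50, 70, 90
n = 70, Σfm = 3720, mean = 53.1429
Σfm² = 246200
Σf(m − x̄)² = Σfm² − (Σfm)²/n = 246200 − 3720²/70 = 48508.5714
Population variance = 48508.5714 / 70 = 692.9796
Standard deviation = √692.9796 = 26.3245

26.32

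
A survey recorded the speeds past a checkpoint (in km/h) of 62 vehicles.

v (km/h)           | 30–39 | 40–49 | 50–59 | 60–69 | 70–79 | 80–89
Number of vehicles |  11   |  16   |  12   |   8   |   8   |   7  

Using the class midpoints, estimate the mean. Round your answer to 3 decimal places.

55.629

Midpoints: 34.5, 44.5, 54.5, 64.5, 74.5, 84.5
Σfm = 11×34.5 + 16×44.5 + 12×54.5 + 8×64.5 + 8×74.5 + 7×84.5 = 3449
n = Σf = 62
Mean = 3449 / 62 = 55.6290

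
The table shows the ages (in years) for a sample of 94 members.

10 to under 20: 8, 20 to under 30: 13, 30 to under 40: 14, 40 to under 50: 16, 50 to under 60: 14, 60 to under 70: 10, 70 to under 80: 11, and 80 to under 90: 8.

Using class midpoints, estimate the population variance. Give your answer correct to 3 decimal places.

431.881

Midpoints: 15, 25, 35, 45, 55, 65, 75, 85
n = 94, Σfm = 4580, mean = 48.7234
Σfm² = 263750
Σf(m − x̄)² = Σfm² − (Σfm)²/n = 263750 − 4580²/94 = 40596.8085
Population variance = 40596.8085 / 94 = 431.8809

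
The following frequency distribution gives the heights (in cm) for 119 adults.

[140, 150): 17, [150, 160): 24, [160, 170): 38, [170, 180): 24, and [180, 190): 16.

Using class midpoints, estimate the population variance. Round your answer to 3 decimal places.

151.232

Midpoints: 145, 155, 165, 175, 185
n = 119, Σfm = 19615, mean = 164.8319
Σfm² = 3251175
Σf(m − x̄)² = Σfm² − (Σfm)²/n = 3251175 − 19615²/119 = 17996.6387
Population variance = 17996.6387 / 119 = 151.2323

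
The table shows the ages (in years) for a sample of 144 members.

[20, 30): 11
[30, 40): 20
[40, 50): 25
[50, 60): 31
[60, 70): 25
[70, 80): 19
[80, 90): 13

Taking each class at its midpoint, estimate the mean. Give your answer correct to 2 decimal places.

55.28

Midpoints: 25, 35, 45, 55, 65, 75, 85
Σfm = 11×25 + 20×35 + 25×45 + 31×55 + 25×65 + 19×75 + 13×85 = 7960
n = Σf = 144
Mean = 7960 / 144 = 55.2778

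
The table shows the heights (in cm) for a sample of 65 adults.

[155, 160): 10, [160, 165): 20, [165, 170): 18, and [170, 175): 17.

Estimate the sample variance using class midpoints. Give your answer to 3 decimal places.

Midpoints: 157.5, 162.5, 167.5, 172.5
n = 65, Σfm = 10772.5, mean = 165.7308
Σfm² = 1787056.25
Σf(m − x̄)² = Σfm² − (Σfm)²/n = 1787056.25 − 10772.5²/65 = 1721.5385
Sample variance = 1721.5385 / 64 = 26.8990

26.899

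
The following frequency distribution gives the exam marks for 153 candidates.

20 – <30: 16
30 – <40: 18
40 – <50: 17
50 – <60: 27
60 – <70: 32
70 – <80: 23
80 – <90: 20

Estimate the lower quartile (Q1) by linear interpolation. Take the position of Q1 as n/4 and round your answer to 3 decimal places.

42.500

Cumulative frequencies: 16, 34, 51, 78, 110, 133, 153
n = 153; position = n/4 = 38.25.
This falls in the class 40 – <50: L = 40, F = 34, f = 17, h = 10.
Lower quartile ≈ 40 + ((38.25 − 34) / 17) × 10 = 42.5000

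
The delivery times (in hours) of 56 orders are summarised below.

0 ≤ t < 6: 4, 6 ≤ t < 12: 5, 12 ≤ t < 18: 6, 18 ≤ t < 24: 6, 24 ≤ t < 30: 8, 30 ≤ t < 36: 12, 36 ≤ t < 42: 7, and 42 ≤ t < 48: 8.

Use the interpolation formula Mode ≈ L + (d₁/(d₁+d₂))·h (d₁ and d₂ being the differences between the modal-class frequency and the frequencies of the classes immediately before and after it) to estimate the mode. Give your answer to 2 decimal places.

Modal class: 30 ≤ t < 36 (highest frequency 12).
d₁ = 12 − 8 = 4, d₂ = 12 − 7 = 5
Mode ≈ 30 + (4/(4+5)) × 6 = 30 + 2.6667 = 32.6667

32.67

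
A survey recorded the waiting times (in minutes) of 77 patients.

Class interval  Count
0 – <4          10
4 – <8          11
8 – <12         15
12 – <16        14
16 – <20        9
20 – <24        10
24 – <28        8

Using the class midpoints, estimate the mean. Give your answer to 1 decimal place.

Midpoints: 2, 6, 10, 14, 18, 22, 26
Σfm = 10×2 + 11×6 + 15×10 + 14×14 + 9×18 + 10×22 + 8×26 = 1022
n = Σf = 77
Mean = 1022 / 77 = 13.2727

13.3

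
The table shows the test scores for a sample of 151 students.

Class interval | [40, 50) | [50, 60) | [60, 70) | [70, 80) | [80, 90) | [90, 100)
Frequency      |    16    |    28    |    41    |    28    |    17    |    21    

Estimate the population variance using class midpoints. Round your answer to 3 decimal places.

231.139

Midpoints: 45, 55, 65, 75, 85, 95
n = 151, Σfm = 10465, mean = 69.3046
Σfm² = 760175
Σf(m − x̄)² = Σfm² − (Σfm)²/n = 760175 − 10465²/151 = 34901.9868
Population variance = 34901.9868 / 151 = 231.1390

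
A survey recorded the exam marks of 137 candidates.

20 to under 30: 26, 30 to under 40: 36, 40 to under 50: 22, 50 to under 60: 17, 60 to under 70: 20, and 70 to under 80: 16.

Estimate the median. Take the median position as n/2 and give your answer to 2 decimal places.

42.95

Cumulative frequencies: 26, 62, 84, 101, 121, 137
n = 137; position = n/2 = 68.5.
This falls in the class 40 to under 50: L = 40, F = 62, f = 22, h = 10.
Median ≈ 40 + ((68.5 − 62) / 22) × 10 = 42.9545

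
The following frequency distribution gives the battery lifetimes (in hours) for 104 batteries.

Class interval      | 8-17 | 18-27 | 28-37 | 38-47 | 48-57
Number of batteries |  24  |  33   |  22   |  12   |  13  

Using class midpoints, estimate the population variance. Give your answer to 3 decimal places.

Midpoints: 12.5, 22.5, 32.5, 42.5, 52.5
n = 104, Σfm = 2950, mean = 28.3654
Σfm² = 101200
Σf(m − x̄)² = Σfm² − (Σfm)²/n = 101200 − 2950²/104 = 17522.1154
Population variance = 17522.1154 / 104 = 168.4819

168.482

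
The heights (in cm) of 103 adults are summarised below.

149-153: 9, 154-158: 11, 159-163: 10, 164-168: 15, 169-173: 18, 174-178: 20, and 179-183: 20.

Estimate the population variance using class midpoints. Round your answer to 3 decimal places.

92.040

Midpoints: 151, 156, 161, 166, 171, 176, 181
n = 103, Σfm = 17393, mean = 168.8641
Σfm² = 2946533
Σf(m − x̄)² = Σfm² − (Σfm)²/n = 2946533 − 17393²/103 = 9480.0971
Population variance = 9480.0971 / 103 = 92.0398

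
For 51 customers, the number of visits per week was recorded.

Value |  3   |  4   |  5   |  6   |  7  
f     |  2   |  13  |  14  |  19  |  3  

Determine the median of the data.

5

Cumulative frequencies: 2, 15, 29, 48, 51
n = 51, so the median is the value in position (n+1)/2 = 26.
Position 26 falls at value 5.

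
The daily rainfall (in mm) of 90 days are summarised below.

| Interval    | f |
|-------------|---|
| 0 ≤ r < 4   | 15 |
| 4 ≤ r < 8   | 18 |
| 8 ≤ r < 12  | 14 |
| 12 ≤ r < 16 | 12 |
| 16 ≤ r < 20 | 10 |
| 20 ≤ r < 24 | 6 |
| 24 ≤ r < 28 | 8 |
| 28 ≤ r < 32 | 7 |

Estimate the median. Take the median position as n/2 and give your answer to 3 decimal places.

Cumulative frequencies: 15, 33, 47, 59, 69, 75, 83, 90
n = 90; position = n/2 = 45.
This falls in the class 8 ≤ r < 12: L = 8, F = 33, f = 14, h = 4.
Median ≈ 8 + ((45 − 33) / 14) × 4 = 11.4286

11.429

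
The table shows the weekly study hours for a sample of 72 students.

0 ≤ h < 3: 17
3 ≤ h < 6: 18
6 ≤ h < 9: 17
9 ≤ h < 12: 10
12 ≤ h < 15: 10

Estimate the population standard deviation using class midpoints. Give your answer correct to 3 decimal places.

Midpoints: 1.5, 4.5, 7.5, 10.5, 13.5
n = 72, Σfm = 474, mean = 6.5833
Σfm² = 4284
Σf(m − x̄)² = Σfm² − (Σfm)²/n = 4284 − 474²/72 = 1163.5000
Population variance = 1163.5000 / 72 = 16.1597
Standard deviation = √16.1597 = 4.0199

4.020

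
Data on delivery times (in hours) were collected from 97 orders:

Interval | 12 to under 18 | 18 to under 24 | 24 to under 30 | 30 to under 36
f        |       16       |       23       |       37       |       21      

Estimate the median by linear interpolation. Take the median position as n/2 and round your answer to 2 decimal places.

25.54

Cumulative frequencies: 16, 39, 76, 97
n = 97; position = n/2 = 48.5.
This falls in the class 24 to under 30: L = 24, F = 39, f = 37, h = 6.
Median ≈ 24 + ((48.5 − 39) / 37) × 6 = 25.5405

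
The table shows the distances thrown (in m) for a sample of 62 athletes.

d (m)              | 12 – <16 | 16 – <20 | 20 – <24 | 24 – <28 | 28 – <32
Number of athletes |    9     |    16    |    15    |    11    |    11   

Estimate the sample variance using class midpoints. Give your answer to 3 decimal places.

Midpoints: 14, 18, 22, 26, 30
n = 62, Σfm = 1360, mean = 21.9355
Σfm² = 31544
Σf(m − x̄)² = Σfm² − (Σfm)²/n = 31544 − 1360²/62 = 1711.7419
Sample variance = 1711.7419 / 61 = 28.0613

28.061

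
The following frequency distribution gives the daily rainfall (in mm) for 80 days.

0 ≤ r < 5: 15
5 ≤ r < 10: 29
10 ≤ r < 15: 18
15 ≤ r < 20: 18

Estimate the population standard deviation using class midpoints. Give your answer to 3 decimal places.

Midpoints: 2.5, 7.5, 12.5, 17.5
n = 80, Σfm = 795, mean = 9.9375
Σfm² = 10050
Σf(m − x̄)² = Σfm² − (Σfm)²/n = 10050 − 795²/80 = 2149.6875
Population variance = 2149.6875 / 80 = 26.8711
Standard deviation = √26.8711 = 5.1837

5.184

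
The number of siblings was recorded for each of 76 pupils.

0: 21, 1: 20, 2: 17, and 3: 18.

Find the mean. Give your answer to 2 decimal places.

1.42

Values: 0, 1, 2, 3
Σfx = 21×0 + 20×1 + 17×2 + 18×3 = 108
n = Σf = 76
Mean = 108 / 76 = 1.4211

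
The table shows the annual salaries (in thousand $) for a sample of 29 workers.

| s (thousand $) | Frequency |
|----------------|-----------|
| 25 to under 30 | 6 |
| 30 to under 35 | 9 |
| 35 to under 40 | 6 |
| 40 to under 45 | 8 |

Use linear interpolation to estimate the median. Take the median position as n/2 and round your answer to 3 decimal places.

Cumulative frequencies: 6, 15, 21, 29
n = 29; position = n/2 = 14.5.
This falls in the class 30 to under 35: L = 30, F = 6, f = 9, h = 5.
Median ≈ 30 + ((14.5 − 6) / 9) × 5 = 34.7222

34.722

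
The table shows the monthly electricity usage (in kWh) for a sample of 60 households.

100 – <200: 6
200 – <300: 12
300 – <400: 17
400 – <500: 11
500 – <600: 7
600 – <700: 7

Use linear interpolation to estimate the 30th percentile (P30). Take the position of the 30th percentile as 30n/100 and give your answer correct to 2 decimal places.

Cumulative frequencies: 6, 18, 35, 46, 53, 60
n = 60; position = 30n/100 = 18.
This falls in the class 200 – <300: L = 200, F = 6, f = 12, h = 100.
30th percentile ≈ 200 + ((18 − 6) / 12) × 100 = 300.0000

300.00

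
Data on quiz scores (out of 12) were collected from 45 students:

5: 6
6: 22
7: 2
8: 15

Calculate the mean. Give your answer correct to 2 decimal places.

6.58

Values: 5, 6, 7, 8
Σfx = 6×5 + 22×6 + 2×7 + 15×8 = 296
n = Σf = 45
Mean = 296 / 45 = 6.5778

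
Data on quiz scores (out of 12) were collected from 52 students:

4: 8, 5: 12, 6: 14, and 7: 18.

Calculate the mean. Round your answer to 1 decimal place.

Values: 4, 5, 6, 7
Σfx = 8×4 + 12×5 + 14×6 + 18×7 = 302
n = Σf = 52
Mean = 302 / 52 = 5.8077

5.8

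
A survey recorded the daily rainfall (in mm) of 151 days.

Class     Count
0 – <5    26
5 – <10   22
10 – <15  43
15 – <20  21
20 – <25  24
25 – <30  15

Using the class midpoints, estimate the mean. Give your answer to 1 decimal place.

13.8

Midpoints: 2.5, 7.5, 12.5, 17.5, 22.5, 27.5
Σfm = 26×2.5 + 22×7.5 + 43×12.5 + 21×17.5 + 24×22.5 + 15×27.5 = 2087.5
n = Σf = 151
Mean = 2087.5 / 151 = 13.8245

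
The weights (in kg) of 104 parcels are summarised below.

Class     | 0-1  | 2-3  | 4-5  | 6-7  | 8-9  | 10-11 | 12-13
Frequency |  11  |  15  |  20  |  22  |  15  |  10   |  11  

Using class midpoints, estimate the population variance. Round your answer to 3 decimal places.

Midpoints: 0.5, 2.5, 4.5, 6.5, 8.5, 10.5, 12.5
n = 104, Σfm = 646, mean = 6.2115
Σfm² = 5336
Σf(m − x̄)² = Σfm² − (Σfm)²/n = 5336 − 646²/104 = 1323.3462
Population variance = 1323.3462 / 104 = 12.7245

12.724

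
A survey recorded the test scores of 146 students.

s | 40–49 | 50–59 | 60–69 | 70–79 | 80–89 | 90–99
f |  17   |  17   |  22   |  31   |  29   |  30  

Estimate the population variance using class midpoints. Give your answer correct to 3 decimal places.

266.973

Midpoints: 44.5, 54.5, 64.5, 74.5, 84.5, 94.5
n = 146, Σfm = 10697, mean = 73.2671
Σfm² = 822716.5
Σf(m − x̄)² = Σfm² − (Σfm)²/n = 822716.5 − 10697²/146 = 38978.0822
Population variance = 38978.0822 / 146 = 266.9732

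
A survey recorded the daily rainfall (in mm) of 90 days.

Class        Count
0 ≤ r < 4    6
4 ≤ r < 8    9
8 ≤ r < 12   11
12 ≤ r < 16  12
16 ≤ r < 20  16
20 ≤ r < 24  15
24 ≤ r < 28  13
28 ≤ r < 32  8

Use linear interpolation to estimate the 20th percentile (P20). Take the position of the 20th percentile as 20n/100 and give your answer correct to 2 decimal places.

Cumulative frequencies: 6, 15, 26, 38, 54, 69, 82, 90
n = 90; position = 20n/100 = 18.
This falls in the class 8 ≤ r < 12: L = 8, F = 15, f = 11, h = 4.
20th percentile ≈ 8 + ((18 − 15) / 11) × 4 = 9.0909

9.09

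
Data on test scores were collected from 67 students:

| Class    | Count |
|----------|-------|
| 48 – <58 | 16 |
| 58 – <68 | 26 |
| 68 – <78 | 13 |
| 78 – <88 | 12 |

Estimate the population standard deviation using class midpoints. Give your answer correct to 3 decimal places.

10.252

Midpoints: 53, 63, 73, 83
n = 67, Σfm = 4431, mean = 66.1343
Σfm² = 300083
Σf(m − x̄)² = Σfm² − (Σfm)²/n = 300083 − 4431²/67 = 7041.7910
Population variance = 7041.7910 / 67 = 105.1014
Standard deviation = √105.1014 = 10.2519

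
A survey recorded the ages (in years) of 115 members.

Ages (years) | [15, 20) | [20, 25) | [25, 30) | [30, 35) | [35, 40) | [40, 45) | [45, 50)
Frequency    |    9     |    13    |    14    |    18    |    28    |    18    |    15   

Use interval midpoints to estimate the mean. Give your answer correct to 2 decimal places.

34.33

Midpoints: 17.5, 22.5, 27.5, 32.5, 37.5, 42.5, 47.5
Σfm = 9×17.5 + 13×22.5 + 14×27.5 + 18×32.5 + 28×37.5 + 18×42.5 + 15×47.5 = 3947.5
n = Σf = 115
Mean = 3947.5 / 115 = 34.3261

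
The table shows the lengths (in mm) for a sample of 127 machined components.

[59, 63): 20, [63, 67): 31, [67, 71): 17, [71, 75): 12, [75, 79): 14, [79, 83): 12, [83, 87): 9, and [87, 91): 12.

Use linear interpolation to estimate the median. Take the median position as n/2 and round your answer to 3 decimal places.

69.941

Cumulative frequencies: 20, 51, 68, 80, 94, 106, 115, 127
n = 127; position = n/2 = 63.5.
This falls in the class [67, 71): L = 67, F = 51, f = 17, h = 4.
Median ≈ 67 + ((63.5 − 51) / 17) × 4 = 69.9412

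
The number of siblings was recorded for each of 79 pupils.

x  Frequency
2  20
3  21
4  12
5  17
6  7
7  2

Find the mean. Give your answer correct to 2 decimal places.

Values: 2, 3, 4, 5, 6, 7
Σfx = 20×2 + 21×3 + 12×4 + 17×5 + 7×6 + 2×7 = 292
n = Σf = 79
Mean = 292 / 79 = 3.6962

3.70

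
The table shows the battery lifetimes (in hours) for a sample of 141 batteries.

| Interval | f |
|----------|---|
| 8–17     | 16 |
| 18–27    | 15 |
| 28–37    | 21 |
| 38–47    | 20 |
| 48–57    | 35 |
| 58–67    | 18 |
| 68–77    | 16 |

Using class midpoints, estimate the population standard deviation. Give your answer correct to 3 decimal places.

Midpoints: 12.5, 22.5, 32.5, 42.5, 52.5, 62.5, 72.5
n = 141, Σfm = 6192.5, mean = 43.9184
Σfm² = 319281.25
Σf(m − x̄)² = Σfm² − (Σfm)²/n = 319281.25 − 6192.5²/141 = 47316.3121
Population variance = 47316.3121 / 141 = 335.5767
Standard deviation = √335.5767 = 18.3188

18.319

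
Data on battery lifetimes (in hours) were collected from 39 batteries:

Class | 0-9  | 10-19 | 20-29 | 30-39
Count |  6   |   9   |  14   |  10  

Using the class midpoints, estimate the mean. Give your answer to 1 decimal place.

21.7

Midpoints: 4.5, 14.5, 24.5, 34.5
Σfm = 6×4.5 + 9×14.5 + 14×24.5 + 10×34.5 = 845.5
n = Σf = 39
Mean = 845.5 / 39 = 21.6795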